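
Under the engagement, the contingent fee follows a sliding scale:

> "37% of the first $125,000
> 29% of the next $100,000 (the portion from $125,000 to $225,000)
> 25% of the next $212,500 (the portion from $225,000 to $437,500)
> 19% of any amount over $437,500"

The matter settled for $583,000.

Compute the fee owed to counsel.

First $125,000 at 37% = $46,250.00
Next $100,000 at 29% = $29,000.00
Next $212,500 at 25% = $53,125.00
Remaining $145,500 at 19% = $27,645.00
Fee: $46,250.00 + $29,000.00 + $53,125.00 + $27,645.00 = $156,020.00

$156,020.00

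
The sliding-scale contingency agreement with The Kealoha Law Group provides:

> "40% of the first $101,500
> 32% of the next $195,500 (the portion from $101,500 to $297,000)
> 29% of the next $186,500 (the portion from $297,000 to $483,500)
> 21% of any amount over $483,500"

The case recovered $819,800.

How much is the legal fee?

$227,868.00

First $101,500 at 40% = $40,600.00
Next $195,500 at 32% = $62,560.00
Next $186,500 at 29% = $54,085.00
Remaining $336,300 at 21% = $70,623.00
Fee: $40,600.00 + $62,560.00 + $54,085.00 + $70,623.00 = $227,868.00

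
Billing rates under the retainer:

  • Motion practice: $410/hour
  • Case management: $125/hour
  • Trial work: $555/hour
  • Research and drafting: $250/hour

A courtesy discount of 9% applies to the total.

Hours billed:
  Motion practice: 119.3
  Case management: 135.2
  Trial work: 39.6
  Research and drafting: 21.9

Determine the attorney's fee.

Motion practice: 119.3 × $410 = $48,913.00
Case management: 135.2 × $125 = $16,900.00
Trial work: 39.6 × $555 = $21,978.00
Research and drafting: 21.9 × $250 = $5,475.00
Subtotal: $93,266.00
Less 9% discount: −$8,393.94
Total: $93,266.00 − $8,393.94 = $84,872.06

$84,872.06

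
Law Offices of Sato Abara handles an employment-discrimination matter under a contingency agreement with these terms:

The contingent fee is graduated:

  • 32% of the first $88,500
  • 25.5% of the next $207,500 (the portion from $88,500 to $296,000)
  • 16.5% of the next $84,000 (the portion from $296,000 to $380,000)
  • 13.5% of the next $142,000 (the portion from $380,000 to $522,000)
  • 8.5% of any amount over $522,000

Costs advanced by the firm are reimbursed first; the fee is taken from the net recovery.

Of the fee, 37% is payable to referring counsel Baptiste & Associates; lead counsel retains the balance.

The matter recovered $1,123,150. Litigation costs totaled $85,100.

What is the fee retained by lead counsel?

$99,619.85

Fee base (net of costs): $1,123,150 − $85,100 = $1,038,050
First $88,500 at 32% = $28,320.00
Next $207,500 at 25.5% = $52,912.50
Next $84,000 at 16.5% = $13,860.00
Next $142,000 at 13.5% = $19,170.00
Remaining $516,050 at 8.5% = $43,864.25
Fee: $28,320.00 + $52,912.50 + $13,860.00 + $19,170.00 + $43,864.25 = $158,126.75
Referral share: 37% of $158,126.75 = $58,506.90; lead counsel retains $158,126.75 − $58,506.90 = $99,619.85.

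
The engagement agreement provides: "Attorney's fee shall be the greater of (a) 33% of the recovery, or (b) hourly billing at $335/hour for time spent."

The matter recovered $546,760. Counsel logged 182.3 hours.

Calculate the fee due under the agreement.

(a) 33% of $546,760 = $180,430.80
(b) 182.3 × $335 = $61,070.50
The greater is (a): $180,430.80.

$180,430.80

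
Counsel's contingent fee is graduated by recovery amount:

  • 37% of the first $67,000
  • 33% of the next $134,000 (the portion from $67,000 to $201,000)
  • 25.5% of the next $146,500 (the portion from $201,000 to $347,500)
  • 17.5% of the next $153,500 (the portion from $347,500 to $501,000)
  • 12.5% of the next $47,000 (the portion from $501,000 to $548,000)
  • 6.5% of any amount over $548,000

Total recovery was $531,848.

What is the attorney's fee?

$137,086.00

First $67,000 at 37% = $24,790.00
Next $134,000 at 33% = $44,220.00
Next $146,500 at 25.5% = $37,357.50
Next $153,500 at 17.5% = $26,862.50
Remaining $30,848 at 12.5% = $3,856.00
Fee: $24,790.00 + $44,220.00 + $37,357.50 + $26,862.50 + $3,856.00 = $137,086.00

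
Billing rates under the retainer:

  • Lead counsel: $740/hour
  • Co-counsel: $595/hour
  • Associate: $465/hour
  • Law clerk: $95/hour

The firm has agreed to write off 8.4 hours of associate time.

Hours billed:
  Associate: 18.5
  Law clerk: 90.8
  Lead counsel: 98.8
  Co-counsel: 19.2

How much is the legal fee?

Lead counsel: 98.8 × $740 = $73,112.00
Co-counsel: 19.2 × $595 = $11,424.00
Associate: 18.5 × $465 = $8,602.50
Law clerk: 90.8 × $95 = $8,626.00
Subtotal: $101,764.50
Write-off: 8.4 × $465 = $3,906.00
Total: $101,764.50 − $3,906.00 = $97,858.50

$97,858.50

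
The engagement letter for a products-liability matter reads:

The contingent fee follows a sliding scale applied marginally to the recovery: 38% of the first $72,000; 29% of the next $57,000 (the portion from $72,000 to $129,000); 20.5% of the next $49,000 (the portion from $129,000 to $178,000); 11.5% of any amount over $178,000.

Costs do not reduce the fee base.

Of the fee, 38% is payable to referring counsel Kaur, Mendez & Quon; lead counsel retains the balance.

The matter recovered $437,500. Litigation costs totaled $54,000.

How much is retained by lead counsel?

Fee base is the gross recovery, $437,500; costs are reimbursed separately.
First $72,000 at 38% = $27,360.00
Next $57,000 at 29% = $16,530.00
Next $49,000 at 20.5% = $10,045.00
Remaining $259,500 at 11.5% = $29,842.50
Fee: $27,360.00 + $16,530.00 + $10,045.00 + $29,842.50 = $83,777.50
Referral share: 38% of $83,777.50 = $31,835.45; lead counsel retains $83,777.50 − $31,835.45 = $51,942.05.

$51,942.05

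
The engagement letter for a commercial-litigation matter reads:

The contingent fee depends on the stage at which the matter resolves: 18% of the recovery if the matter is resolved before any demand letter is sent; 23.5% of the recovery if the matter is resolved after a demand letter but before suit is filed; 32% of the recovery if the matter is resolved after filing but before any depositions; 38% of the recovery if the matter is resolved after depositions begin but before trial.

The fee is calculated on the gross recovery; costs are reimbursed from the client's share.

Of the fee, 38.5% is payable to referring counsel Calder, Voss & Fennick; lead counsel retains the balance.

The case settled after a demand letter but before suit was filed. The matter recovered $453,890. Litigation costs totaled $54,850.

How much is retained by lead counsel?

$65,598.45

Fee base is the gross recovery, $453,890; costs are reimbursed separately.
The matter settled after a demand letter but before suit was filed, so the 23.5% rate applies.
$453,890 × 23.5% = $106,664.15
Referral share: 38.5% of $106,664.15 = $41,065.70; lead counsel retains $106,664.15 − $41,065.70 = $65,598.45.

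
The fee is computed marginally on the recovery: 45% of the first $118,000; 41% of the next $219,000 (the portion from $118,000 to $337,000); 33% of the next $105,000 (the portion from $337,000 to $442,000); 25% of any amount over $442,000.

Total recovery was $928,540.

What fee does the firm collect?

First $118,000 at 45% = $53,100.00
Next $219,000 at 41% = $89,790.00
Next $105,000 at 33% = $34,650.00
Remaining $486,540 at 25% = $121,635.00
Fee: $53,100.00 + $89,790.00 + $34,650.00 + $121,635.00 = $299,175.00

$299,175.00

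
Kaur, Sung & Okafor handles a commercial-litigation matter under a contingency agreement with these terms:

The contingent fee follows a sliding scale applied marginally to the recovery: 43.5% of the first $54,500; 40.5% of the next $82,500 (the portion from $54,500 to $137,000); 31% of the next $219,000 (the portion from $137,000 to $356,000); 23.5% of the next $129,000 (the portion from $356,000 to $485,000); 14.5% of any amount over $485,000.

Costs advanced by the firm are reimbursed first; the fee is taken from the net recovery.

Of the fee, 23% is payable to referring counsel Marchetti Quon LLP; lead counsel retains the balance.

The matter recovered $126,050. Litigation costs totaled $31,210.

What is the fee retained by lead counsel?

Fee base (net of costs): $126,050 − $31,210 = $94,840
First $54,500 at 43.5% = $23,707.50
Remaining $40,340 at 40.5% = $16,337.70
Fee: $23,707.50 + $16,337.70 = $40,045.20
Referral share: 23% of $40,045.20 = $9,210.40; lead counsel retains $40,045.20 − $9,210.40 = $30,834.80.

$30,834.80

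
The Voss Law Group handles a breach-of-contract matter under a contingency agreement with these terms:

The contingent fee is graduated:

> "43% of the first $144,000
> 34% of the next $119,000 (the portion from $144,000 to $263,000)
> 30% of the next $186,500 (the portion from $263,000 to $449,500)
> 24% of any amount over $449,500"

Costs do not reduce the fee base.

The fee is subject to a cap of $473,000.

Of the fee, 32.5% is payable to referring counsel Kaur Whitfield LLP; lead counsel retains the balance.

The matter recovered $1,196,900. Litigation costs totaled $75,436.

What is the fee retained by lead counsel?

Fee base is the gross recovery, $1,196,900; costs are reimbursed separately.
First $144,000 at 43% = $61,920.00
Next $119,000 at 34% = $40,460.00
Next $186,500 at 30% = $55,950.00
Remaining $747,400 at 24% = $179,376.00
Fee: $61,920.00 + $40,460.00 + $55,950.00 + $179,376.00 = $337,706.00
$337,706.00 is under the $473,000 cap.
Referral share: 32.5% of $337,706.00 = $109,754.45; lead counsel retains $337,706.00 − $109,754.45 = $227,951.55.

$227,951.55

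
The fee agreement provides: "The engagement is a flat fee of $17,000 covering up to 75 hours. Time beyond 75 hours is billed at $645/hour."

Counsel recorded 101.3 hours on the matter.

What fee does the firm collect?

Flat fee: $17,000.00
Excess hours: 101.3 − 75 = 26.3
Overrun: 26.3 × $645 = $16,963.50
Total: $17,000.00 + $16,963.50 = $33,963.50

$33,963.50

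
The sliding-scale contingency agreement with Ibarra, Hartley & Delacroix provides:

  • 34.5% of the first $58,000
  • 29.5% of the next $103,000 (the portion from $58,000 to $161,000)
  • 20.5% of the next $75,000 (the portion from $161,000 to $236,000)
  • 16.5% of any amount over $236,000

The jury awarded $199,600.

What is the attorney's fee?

$58,308.00

First $58,000 at 34.5% = $20,010.00
Next $103,000 at 29.5% = $30,385.00
Remaining $38,600 at 20.5% = $7,913.00
Fee: $20,010.00 + $30,385.00 + $7,913.00 = $58,308.00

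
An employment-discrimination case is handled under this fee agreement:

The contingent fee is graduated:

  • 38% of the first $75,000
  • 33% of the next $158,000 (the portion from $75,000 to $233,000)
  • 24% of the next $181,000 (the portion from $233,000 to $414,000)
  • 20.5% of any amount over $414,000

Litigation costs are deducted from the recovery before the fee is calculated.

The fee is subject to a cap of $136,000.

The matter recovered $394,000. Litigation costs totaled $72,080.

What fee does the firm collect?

$101,980.80

Fee base (net of costs): $394,000 − $72,080 = $321,920
First $75,000 at 38% = $28,500.00
Next $158,000 at 33% = $52,140.00
Remaining $88,920 at 24% = $21,340.80
Fee: $28,500.00 + $52,140.00 + $21,340.80 = $101,980.80
$101,980.80 is under the $136,000 cap.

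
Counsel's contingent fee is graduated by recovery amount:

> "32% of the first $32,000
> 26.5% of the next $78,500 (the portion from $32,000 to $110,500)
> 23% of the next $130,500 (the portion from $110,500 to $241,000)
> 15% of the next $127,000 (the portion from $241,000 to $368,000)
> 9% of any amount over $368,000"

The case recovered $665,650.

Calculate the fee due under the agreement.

$106,896.00

First $32,000 at 32% = $10,240.00
Next $78,500 at 26.5% = $20,802.50
Next $130,500 at 23% = $30,015.00
Next $127,000 at 15% = $19,050.00
Remaining $297,650 at 9% = $26,788.50
Fee: $10,240.00 + $20,802.50 + $30,015.00 + $19,050.00 + $26,788.50 = $106,896.00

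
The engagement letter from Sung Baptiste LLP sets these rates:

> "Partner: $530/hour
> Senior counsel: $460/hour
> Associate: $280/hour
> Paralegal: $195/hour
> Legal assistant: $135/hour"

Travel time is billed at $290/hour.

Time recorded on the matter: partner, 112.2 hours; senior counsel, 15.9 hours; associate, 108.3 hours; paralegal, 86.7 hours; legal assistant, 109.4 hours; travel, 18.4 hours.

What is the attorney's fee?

$134,115.50

Partner: 112.2 × $530 = $59,466.00
Senior counsel: 15.9 × $460 = $7,314.00
Associate: 108.3 × $280 = $30,324.00
Paralegal: 86.7 × $195 = $16,906.50
Legal assistant: 109.4 × $135 = $14,769.00
Subtotal: $59,466.00 + $7,314.00 + $30,324.00 + $16,906.50 + $14,769.00 = $128,779.50
Travel: 18.4 × $290 = $5,336.00
Total: $128,779.50 + $5,336.00 = $134,115.50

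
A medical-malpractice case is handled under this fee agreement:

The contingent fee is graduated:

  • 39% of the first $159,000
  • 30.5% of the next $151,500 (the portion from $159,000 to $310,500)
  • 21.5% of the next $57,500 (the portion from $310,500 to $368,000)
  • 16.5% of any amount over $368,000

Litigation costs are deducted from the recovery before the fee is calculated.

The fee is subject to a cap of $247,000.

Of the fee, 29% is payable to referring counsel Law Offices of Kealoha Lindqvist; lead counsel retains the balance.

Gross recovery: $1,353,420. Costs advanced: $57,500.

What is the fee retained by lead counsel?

$175,370.00

Fee base (net of costs): $1,353,420 − $57,500 = $1,295,920
First $159,000 at 39% = $62,010.00
Next $151,500 at 30.5% = $46,207.50
Next $57,500 at 21.5% = $12,362.50
Remaining $927,920 at 16.5% = $153,106.80
Fee: $62,010.00 + $46,207.50 + $12,362.50 + $153,106.80 = $273,686.80
$273,686.80 exceeds the $247,000 cap, so the fee is capped at $247,000.00.
Referral share: 29% of $247,000.00 = $71,630.00; lead counsel retains $247,000.00 − $71,630.00 = $175,370.00.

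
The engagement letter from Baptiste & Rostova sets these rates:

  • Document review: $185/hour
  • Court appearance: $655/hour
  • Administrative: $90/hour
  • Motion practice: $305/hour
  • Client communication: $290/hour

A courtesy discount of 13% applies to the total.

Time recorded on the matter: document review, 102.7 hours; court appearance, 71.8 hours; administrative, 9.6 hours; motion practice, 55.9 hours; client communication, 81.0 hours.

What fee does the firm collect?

Document review: 102.7 × $185 = $18,999.50
Court appearance: 71.8 × $655 = $47,029.00
Administrative: 9.6 × $90 = $864.00
Motion practice: 55.9 × $305 = $17,049.50
Client communication: 81.0 × $290 = $23,490.00
Subtotal: $107,432.00
Less 13% discount: −$13,966.16
Total: $107,432.00 − $13,966.16 = $93,465.84

$93,465.84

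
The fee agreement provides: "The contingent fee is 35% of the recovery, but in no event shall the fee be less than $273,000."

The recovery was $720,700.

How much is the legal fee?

35% of $720,700 = $252,245.00
That is below the $273,000 minimum, so the minimum applies.

$273,000.00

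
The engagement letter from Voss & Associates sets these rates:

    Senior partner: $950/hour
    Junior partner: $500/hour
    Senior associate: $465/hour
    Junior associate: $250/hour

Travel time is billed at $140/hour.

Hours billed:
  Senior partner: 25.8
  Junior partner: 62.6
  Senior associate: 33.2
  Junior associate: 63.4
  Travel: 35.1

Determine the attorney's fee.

$92,012.00

Senior partner: 25.8 × $950 = $24,510.00
Junior partner: 62.6 × $500 = $31,300.00
Senior associate: 33.2 × $465 = $15,438.00
Junior associate: 63.4 × $250 = $15,850.00
Subtotal: $24,510.00 + $31,300.00 + $15,438.00 + $15,850.00 = $87,098.00
Travel: 35.1 × $140 = $4,914.00
Total: $87,098.00 + $4,914.00 = $92,012.00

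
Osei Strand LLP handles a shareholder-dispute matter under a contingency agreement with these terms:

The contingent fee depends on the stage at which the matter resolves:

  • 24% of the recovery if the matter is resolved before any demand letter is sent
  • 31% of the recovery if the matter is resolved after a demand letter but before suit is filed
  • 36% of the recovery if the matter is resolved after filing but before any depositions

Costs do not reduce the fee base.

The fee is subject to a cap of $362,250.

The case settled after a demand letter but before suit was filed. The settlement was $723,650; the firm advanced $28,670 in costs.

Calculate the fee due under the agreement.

$224,331.50

Fee base is the gross recovery, $723,650; costs are reimbursed separately.
The matter settled after a demand letter but before suit was filed, so the 31% rate applies.
$723,650 × 31% = $224,331.50
$224,331.50 is under the $362,250 cap.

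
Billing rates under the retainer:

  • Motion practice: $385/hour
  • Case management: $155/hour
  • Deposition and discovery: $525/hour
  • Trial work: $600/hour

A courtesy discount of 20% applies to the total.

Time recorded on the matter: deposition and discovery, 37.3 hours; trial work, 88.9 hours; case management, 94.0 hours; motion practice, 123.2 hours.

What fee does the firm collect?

$107,939.60

Motion practice: 123.2 × $385 = $47,432.00
Case management: 94.0 × $155 = $14,570.00
Deposition and discovery: 37.3 × $525 = $19,582.50
Trial work: 88.9 × $600 = $53,340.00
Subtotal: $134,924.50
Less 20% discount: −$26,984.90
Total: $134,924.50 − $26,984.90 = $107,939.60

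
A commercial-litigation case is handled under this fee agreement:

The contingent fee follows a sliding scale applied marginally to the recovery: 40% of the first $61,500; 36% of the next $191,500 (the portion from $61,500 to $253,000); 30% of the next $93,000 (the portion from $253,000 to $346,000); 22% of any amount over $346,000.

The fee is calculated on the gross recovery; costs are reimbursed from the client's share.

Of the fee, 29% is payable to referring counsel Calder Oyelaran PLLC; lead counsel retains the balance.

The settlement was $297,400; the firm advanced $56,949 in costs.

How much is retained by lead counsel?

Fee base is the gross recovery, $297,400; costs are reimbursed separately.
First $61,500 at 40% = $24,600.00
Next $191,500 at 36% = $68,940.00
Remaining $44,400 at 30% = $13,320.00
Fee: $24,600.00 + $68,940.00 + $13,320.00 = $106,860.00
Referral share: 29% of $106,860.00 = $30,989.40; lead counsel retains $106,860.00 − $30,989.40 = $75,870.60.

$75,870.60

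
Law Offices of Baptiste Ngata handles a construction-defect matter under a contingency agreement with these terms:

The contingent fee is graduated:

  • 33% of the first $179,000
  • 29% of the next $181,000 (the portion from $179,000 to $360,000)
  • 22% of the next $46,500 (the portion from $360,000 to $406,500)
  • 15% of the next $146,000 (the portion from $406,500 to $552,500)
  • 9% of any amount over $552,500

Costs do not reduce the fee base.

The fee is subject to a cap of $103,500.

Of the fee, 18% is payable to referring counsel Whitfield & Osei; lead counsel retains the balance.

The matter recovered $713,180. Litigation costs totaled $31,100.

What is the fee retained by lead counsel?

Fee base is the gross recovery, $713,180; costs are reimbursed separately.
First $179,000 at 33% = $59,070.00
Next $181,000 at 29% = $52,490.00
Next $46,500 at 22% = $10,230.00
Next $146,000 at 15% = $21,900.00
Remaining $160,680 at 9% = $14,461.20
Fee: $59,070.00 + $52,490.00 + $10,230.00 + $21,900.00 + $14,461.20 = $158,151.20
$158,151.20 exceeds the $103,500 cap, so the fee is capped at $103,500.00.
Referral share: 18% of $103,500.00 = $18,630.00; lead counsel retains $103,500.00 − $18,630.00 = $84,870.00.

$84,870.00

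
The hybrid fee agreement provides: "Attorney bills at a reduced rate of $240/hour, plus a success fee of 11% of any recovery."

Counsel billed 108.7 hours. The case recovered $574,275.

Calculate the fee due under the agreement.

$89,258.25

Hourly: 108.7 × $240 = $26,088.00
Success fee: 11% of $574,275 = $63,170.25
Total: $26,088.00 + $63,170.25 = $89,258.25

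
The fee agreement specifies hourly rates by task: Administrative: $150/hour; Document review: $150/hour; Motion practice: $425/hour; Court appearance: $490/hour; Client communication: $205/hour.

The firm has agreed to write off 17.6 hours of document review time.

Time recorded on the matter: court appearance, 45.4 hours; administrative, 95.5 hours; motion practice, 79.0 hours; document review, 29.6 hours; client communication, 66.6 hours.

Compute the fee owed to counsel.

Administrative: 95.5 × $150 = $14,325.00
Document review: 29.6 × $150 = $4,440.00
Motion practice: 79.0 × $425 = $33,575.00
Court appearance: 45.4 × $490 = $22,246.00
Client communication: 66.6 × $205 = $13,653.00
Subtotal: $88,239.00
Write-off: 17.6 × $150 = $2,640.00
Total: $88,239.00 − $2,640.00 = $85,599.00

$85,599.00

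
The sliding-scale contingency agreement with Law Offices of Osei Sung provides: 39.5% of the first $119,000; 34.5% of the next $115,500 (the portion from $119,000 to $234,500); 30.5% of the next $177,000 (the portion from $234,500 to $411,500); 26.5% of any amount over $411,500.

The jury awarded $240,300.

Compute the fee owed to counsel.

First $119,000 at 39.5% = $47,005.00
Next $115,500 at 34.5% = $39,847.50
Remaining $5,800 at 30.5% = $1,769.00
Fee: $47,005.00 + $39,847.50 + $1,769.00 = $88,621.50

$88,621.50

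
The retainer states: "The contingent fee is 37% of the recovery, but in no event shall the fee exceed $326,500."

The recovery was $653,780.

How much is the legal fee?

$241,898.60

37% of $653,780 = $241,898.60
That is under the $326,500 cap.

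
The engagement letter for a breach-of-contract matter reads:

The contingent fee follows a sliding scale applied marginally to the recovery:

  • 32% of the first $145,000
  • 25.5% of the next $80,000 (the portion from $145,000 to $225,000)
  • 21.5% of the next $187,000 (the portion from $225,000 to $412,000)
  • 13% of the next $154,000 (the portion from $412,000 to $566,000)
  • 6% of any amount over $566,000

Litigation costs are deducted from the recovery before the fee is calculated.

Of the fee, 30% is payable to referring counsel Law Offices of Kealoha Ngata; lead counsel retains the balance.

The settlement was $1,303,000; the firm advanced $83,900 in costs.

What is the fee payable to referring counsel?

$49,863.30

Fee base (net of costs): $1,303,000 − $83,900 = $1,219,100
First $145,000 at 32% = $46,400.00
Next $80,000 at 25.5% = $20,400.00
Next $187,000 at 21.5% = $40,205.00
Next $154,000 at 13% = $20,020.00
Remaining $653,100 at 6% = $39,186.00
Fee: $46,400.00 + $20,400.00 + $40,205.00 + $20,020.00 + $39,186.00 = $166,211.00
Referral share: 30% of $166,211.00 = $49,863.30; lead counsel retains $166,211.00 − $49,863.30 = $116,347.70.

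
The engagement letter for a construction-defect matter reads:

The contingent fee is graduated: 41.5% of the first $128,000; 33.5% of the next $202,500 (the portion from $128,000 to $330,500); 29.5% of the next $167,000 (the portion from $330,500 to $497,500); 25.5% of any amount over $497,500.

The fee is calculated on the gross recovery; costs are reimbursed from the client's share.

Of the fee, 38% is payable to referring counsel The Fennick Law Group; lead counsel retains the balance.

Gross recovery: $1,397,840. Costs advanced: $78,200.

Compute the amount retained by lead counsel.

Fee base is the gross recovery, $1,397,840; costs are reimbursed separately.
First $128,000 at 41.5% = $53,120.00
Next $202,500 at 33.5% = $67,837.50
Next $167,000 at 29.5% = $49,265.00
Remaining $900,340 at 25.5% = $229,586.70
Fee: $53,120.00 + $67,837.50 + $49,265.00 + $229,586.70 = $399,809.20
Referral share: 38% of $399,809.20 = $151,927.50; lead counsel retains $399,809.20 − $151,927.50 = $247,881.70.

$247,881.70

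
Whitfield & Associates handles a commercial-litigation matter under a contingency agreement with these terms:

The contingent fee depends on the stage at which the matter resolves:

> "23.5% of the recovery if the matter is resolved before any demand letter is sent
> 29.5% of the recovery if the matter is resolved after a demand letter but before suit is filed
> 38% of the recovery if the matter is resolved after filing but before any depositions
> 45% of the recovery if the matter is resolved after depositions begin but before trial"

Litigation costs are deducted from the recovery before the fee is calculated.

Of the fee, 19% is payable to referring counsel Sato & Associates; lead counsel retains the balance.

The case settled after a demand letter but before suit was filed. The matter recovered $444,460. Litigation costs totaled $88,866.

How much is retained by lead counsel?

Fee base (net of costs): $444,460 − $88,866 = $355,594
The matter settled after a demand letter but before suit was filed, so the 29.5% rate applies.
$355,594 × 29.5% = $104,900.23
Referral share: 19% of $104,900.23 = $19,931.04; lead counsel retains $104,900.23 − $19,931.04 = $84,969.19.

$84,969.19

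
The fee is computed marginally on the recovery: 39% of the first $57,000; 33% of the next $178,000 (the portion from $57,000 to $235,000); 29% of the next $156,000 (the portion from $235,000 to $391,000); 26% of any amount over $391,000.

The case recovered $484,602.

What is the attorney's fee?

First $57,000 at 39% = $22,230.00
Next $178,000 at 33% = $58,740.00
Next $156,000 at 29% = $45,240.00
Remaining $93,602 at 26% = $24,336.52
Fee: $22,230.00 + $58,740.00 + $45,240.00 + $24,336.52 = $150,546.52

$150,546.52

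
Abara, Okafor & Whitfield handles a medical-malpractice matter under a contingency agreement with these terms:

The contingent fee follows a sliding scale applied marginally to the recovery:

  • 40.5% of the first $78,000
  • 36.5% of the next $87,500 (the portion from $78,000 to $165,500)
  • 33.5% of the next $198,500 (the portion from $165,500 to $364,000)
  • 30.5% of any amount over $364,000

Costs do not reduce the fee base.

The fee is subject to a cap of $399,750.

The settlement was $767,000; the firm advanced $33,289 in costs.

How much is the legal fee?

Fee base is the gross recovery, $767,000; costs are reimbursed separately.
First $78,000 at 40.5% = $31,590.00
Next $87,500 at 36.5% = $31,937.50
Next $198,500 at 33.5% = $66,497.50
Remaining $403,000 at 30.5% = $122,915.00
Fee: $31,590.00 + $31,937.50 + $66,497.50 + $122,915.00 = $252,940.00
$252,940.00 is under the $399,750 cap.

$252,940.00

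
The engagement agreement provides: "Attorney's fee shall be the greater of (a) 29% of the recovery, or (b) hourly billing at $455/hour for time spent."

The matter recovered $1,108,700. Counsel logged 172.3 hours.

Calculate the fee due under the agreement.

$321,523.00

(a) 29% of $1,108,700 = $321,523.00
(b) 172.3 × $455 = $78,396.50
The greater is (a): $321,523.00.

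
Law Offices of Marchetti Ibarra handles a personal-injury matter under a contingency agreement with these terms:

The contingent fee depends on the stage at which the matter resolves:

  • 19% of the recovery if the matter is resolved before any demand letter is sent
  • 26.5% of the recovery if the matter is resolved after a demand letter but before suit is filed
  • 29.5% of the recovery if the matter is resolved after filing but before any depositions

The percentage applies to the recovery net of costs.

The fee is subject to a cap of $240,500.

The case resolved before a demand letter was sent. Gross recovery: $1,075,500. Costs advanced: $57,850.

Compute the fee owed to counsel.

Fee base (net of costs): $1,075,500 − $57,850 = $1,017,650
The matter resolved before a demand letter was sent, so the 19% rate applies.
$1,017,650 × 19% = $193,353.50
$193,353.50 is under the $240,500 cap.

$193,353.50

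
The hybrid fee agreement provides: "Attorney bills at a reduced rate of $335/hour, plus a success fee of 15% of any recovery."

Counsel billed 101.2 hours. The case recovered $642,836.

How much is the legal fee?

Hourly: 101.2 × $335 = $33,902.00
Success fee: 15% of $642,836 = $96,425.40
Total: $33,902.00 + $96,425.40 = $130,327.40

$130,327.40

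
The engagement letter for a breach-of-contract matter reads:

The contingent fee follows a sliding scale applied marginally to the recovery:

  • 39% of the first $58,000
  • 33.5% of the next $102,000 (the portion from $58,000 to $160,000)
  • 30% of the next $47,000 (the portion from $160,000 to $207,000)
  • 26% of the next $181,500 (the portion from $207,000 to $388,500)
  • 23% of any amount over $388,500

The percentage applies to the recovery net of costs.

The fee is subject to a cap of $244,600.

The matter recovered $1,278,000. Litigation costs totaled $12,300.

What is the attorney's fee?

Fee base (net of costs): $1,278,000 − $12,300 = $1,265,700
First $58,000 at 39% = $22,620.00
Next $102,000 at 33.5% = $34,170.00
Next $47,000 at 30% = $14,100.00
Next $181,500 at 26% = $47,190.00
Remaining $877,200 at 23% = $201,756.00
Fee: $22,620.00 + $34,170.00 + $14,100.00 + $47,190.00 + $201,756.00 = $319,836.00
$319,836.00 exceeds the $244,600 cap, so the fee is capped at $244,600.00.

$244,600.00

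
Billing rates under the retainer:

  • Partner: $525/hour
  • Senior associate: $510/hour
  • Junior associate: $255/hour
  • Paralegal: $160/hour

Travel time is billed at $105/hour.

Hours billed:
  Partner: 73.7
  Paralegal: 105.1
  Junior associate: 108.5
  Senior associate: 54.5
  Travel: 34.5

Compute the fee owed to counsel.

Partner: 73.7 × $525 = $38,692.50
Senior associate: 54.5 × $510 = $27,795.00
Junior associate: 108.5 × $255 = $27,667.50
Paralegal: 105.1 × $160 = $16,816.00
Subtotal: $38,692.50 + $27,795.00 + $27,667.50 + $16,816.00 = $110,971.00
Travel: 34.5 × $105 = $3,622.50
Total: $110,971.00 + $3,622.50 = $114,593.50

$114,593.50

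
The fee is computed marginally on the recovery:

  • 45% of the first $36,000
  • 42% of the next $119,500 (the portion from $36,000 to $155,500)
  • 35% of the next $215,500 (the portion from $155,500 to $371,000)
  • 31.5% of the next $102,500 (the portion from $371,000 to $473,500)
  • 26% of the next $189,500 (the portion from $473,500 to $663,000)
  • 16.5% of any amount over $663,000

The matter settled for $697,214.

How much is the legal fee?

$229,017.81

First $36,000 at 45% = $16,200.00
Next $119,500 at 42% = $50,190.00
Next $215,500 at 35% = $75,425.00
Next $102,500 at 31.5% = $32,287.50
Next $189,500 at 26% = $49,270.00
Remaining $34,214 at 16.5% = $5,645.31
Fee: $16,200.00 + $50,190.00 + $75,425.00 + $32,287.50 + $49,270.00 + $5,645.31 = $229,017.81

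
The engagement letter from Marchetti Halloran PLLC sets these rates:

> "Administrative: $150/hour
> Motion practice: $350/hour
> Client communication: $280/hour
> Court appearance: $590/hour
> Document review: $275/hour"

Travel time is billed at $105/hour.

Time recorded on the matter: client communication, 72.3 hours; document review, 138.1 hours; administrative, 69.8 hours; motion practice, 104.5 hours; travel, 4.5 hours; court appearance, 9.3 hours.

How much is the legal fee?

$111,226.00

Administrative: 69.8 × $150 = $10,470.00
Motion practice: 104.5 × $350 = $36,575.00
Client communication: 72.3 × $280 = $20,244.00
Court appearance: 9.3 × $590 = $5,487.00
Document review: 138.1 × $275 = $37,977.50
Subtotal: $10,470.00 + $36,575.00 + $20,244.00 + $5,487.00 + $37,977.50 = $110,753.50
Travel: 4.5 × $105 = $472.50
Total: $110,753.50 + $472.50 = $111,226.00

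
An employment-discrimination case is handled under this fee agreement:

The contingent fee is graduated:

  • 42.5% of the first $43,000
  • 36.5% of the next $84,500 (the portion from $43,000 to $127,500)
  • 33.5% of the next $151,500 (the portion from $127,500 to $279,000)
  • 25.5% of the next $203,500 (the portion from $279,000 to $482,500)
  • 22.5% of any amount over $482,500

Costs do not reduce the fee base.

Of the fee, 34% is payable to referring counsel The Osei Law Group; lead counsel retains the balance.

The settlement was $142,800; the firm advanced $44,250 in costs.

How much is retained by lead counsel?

$35,800.38

Fee base is the gross recovery, $142,800; costs are reimbursed separately.
First $43,000 at 42.5% = $18,275.00
Next $84,500 at 36.5% = $30,842.50
Remaining $15,300 at 33.5% = $5,125.50
Fee: $18,275.00 + $30,842.50 + $5,125.50 = $54,243.00
Referral share: 34% of $54,243.00 = $18,442.62; lead counsel retains $54,243.00 − $18,442.62 = $35,800.38.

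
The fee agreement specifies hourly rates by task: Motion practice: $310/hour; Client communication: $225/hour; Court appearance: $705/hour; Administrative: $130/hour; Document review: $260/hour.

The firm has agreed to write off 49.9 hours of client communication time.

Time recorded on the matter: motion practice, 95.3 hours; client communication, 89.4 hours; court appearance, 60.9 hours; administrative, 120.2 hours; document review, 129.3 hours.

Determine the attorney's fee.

$130,609.00

Motion practice: 95.3 × $310 = $29,543.00
Client communication: 89.4 × $225 = $20,115.00
Court appearance: 60.9 × $705 = $42,934.50
Administrative: 120.2 × $130 = $15,626.00
Document review: 129.3 × $260 = $33,618.00
Subtotal: $141,836.50
Write-off: 49.9 × $225 = $11,227.50
Total: $141,836.50 − $11,227.50 = $130,609.00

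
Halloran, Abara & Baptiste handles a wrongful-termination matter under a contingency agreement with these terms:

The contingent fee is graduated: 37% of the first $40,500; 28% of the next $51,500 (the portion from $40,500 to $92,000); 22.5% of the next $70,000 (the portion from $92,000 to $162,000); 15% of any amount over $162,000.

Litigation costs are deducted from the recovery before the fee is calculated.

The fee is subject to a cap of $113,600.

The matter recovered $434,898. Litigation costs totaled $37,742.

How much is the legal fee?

$80,428.40

Fee base (net of costs): $434,898 − $37,742 = $397,156
First $40,500 at 37% = $14,985.00
Next $51,500 at 28% = $14,420.00
Next $70,000 at 22.5% = $15,750.00
Remaining $235,156 at 15% = $35,273.40
Fee: $14,985.00 + $14,420.00 + $15,750.00 + $35,273.40 = $80,428.40
$80,428.40 is under the $113,600 cap.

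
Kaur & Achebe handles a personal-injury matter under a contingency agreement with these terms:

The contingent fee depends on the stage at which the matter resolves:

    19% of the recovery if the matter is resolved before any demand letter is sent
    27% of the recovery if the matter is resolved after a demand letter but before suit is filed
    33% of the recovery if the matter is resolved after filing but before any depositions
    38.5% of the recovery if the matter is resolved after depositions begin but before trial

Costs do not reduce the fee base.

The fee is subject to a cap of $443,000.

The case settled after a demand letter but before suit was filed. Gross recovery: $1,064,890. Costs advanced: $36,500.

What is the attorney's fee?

Fee base is the gross recovery, $1,064,890; costs are reimbursed separately.
The matter settled after a demand letter but before suit was filed, so the 27% rate applies.
$1,064,890 × 27% = $287,520.30
$287,520.30 is under the $443,000 cap.

$287,520.30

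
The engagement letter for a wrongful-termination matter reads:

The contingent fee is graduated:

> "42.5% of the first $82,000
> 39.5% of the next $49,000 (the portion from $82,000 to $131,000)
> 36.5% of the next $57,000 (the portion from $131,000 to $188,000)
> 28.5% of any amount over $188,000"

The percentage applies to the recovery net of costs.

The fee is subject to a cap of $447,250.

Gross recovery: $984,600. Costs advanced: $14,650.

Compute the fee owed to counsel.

$297,865.75

Fee base (net of costs): $984,600 − $14,650 = $969,950
First $82,000 at 42.5% = $34,850.00
Next $49,000 at 39.5% = $19,355.00
Next $57,000 at 36.5% = $20,805.00
Remaining $781,950 at 28.5% = $222,855.75
Fee: $34,850.00 + $19,355.00 + $20,805.00 + $222,855.75 = $297,865.75
$297,865.75 is under the $447,250 cap.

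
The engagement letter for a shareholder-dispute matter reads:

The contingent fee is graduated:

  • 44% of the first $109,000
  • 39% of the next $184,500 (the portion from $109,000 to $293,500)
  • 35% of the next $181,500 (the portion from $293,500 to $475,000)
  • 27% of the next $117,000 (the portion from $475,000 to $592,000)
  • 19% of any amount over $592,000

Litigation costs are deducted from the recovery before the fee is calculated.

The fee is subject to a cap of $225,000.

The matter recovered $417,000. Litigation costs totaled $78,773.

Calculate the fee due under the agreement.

Fee base (net of costs): $417,000 − $78,773 = $338,227
First $109,000 at 44% = $47,960.00
Next $184,500 at 39% = $71,955.00
Remaining $44,727 at 35% = $15,654.45
Fee: $47,960.00 + $71,955.00 + $15,654.45 = $135,569.45
$135,569.45 is under the $225,000 cap.

$135,569.45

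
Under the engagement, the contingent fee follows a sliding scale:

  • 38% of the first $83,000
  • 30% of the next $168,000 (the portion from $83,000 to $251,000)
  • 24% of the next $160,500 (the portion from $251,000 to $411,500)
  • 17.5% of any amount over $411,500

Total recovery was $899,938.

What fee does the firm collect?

$205,936.65

First $83,000 at 38% = $31,540.00
Next $168,000 at 30% = $50,400.00
Next $160,500 at 24% = $38,520.00
Remaining $488,438 at 17.5% = $85,476.65
Fee: $31,540.00 + $50,400.00 + $38,520.00 + $85,476.65 = $205,936.65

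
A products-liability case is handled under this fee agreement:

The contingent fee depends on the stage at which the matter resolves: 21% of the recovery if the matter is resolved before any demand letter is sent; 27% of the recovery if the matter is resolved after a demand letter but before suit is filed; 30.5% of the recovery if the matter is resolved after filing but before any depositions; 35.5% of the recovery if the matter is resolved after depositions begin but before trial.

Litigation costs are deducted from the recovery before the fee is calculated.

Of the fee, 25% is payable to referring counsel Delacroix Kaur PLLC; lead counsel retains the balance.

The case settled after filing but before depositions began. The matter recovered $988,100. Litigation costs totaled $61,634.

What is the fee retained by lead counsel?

Fee base (net of costs): $988,100 − $61,634 = $926,466
The matter settled after filing but before depositions began, so the 30.5% rate applies.
$926,466 × 30.5% = $282,572.13
Referral share: 25% of $282,572.13 = $70,643.03; lead counsel retains $282,572.13 − $70,643.03 = $211,929.10.

$211,929.10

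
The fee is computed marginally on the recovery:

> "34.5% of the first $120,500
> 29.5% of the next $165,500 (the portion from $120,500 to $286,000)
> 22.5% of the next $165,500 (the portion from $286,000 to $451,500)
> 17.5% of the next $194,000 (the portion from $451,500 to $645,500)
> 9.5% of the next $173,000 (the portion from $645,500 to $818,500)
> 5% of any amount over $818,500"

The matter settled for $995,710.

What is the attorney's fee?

First $120,500 at 34.5% = $41,572.50
Next $165,500 at 29.5% = $48,822.50
Next $165,500 at 22.5% = $37,237.50
Next $194,000 at 17.5% = $33,950.00
Next $173,000 at 9.5% = $16,435.00
Remaining $177,210 at 5% = $8,860.50
Fee: $41,572.50 + $48,822.50 + $37,237.50 + $33,950.00 + $16,435.00 + $8,860.50 = $186,878.00

$186,878.00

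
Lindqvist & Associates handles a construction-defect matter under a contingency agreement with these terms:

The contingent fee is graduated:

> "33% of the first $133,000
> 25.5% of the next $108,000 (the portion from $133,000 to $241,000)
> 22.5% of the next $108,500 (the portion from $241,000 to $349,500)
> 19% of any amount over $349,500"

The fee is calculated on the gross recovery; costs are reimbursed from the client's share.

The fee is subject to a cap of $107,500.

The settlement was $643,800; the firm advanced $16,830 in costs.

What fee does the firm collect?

$107,500.00

Fee base is the gross recovery, $643,800; costs are reimbursed separately.
First $133,000 at 33% = $43,890.00
Next $108,000 at 25.5% = $27,540.00
Next $108,500 at 22.5% = $24,412.50
Remaining $294,300 at 19% = $55,917.00
Fee: $43,890.00 + $27,540.00 + $24,412.50 + $55,917.00 = $151,759.50
$151,759.50 exceeds the $107,500 cap, so the fee is capped at $107,500.00.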